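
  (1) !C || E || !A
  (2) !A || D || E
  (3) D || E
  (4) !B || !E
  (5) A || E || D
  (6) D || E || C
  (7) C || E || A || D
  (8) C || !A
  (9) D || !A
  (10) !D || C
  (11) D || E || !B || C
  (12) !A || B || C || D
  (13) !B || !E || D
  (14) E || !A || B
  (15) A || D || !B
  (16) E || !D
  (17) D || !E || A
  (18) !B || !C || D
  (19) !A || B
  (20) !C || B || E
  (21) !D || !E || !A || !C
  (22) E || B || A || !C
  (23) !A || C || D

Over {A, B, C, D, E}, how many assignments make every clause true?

1

There are 2^5 = 32 truth assignments over (A, B, C, D, E).
Split on A. With A = true, the clauses containing A are satisfied and !A drops from the rest; 0 of the 2^4 = 16 assignments to the other variables satisfy what remains.
With A = false, by the same count on the reduced clause set, 1 assignment works.
Total: 0 + 1 = 1.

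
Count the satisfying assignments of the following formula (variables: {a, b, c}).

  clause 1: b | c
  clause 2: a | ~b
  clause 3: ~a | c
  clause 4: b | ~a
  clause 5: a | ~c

1

There are 2^3 = 8 truth assignments over (a, b, c).
Check each against the 5 clauses (columns in the order a, b, c):
  F F F  ✗ fails (b | c)
  F F T  ✗ fails (a | ~c)
  F T F  ✗ fails (a | ~b)
  F T T  ✗ fails (a | ~b)
  T F F  ✗ fails (b | c)
  T F T  ✗ fails (b | ~a)
  T T F  ✗ fails (~a | c)
  T T T  ✓ satisfies all
1 of the 8 rows is a model.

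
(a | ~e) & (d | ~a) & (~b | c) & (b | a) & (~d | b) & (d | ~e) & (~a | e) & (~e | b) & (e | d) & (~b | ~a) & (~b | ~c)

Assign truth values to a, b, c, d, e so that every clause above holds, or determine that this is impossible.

Suppose a = 1.
The clause (d) is unit, so d = 1.
The clause (b) is unit, so b = 1.
Now (~b) is unsatisfied and unit — conflict.
Undo a and try a = 0.
The clause (~e) is unit, so e = 0.
The clause (b) is unit, so b = 1.
The clause (c) is unit, so c = 1.
Now (~c) is unsatisfied and unit — conflict.
Either choice for a ends in contradiction.

UNSATISFIABLE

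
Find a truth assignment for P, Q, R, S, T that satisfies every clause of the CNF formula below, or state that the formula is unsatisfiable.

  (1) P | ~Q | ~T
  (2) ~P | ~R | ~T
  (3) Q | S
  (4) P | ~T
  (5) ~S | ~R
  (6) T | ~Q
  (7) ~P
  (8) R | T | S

P ↦ 0,  Q ↦ 0,  R ↦ 0,  S ↦ 1,  T ↦ 0

Unit clause (~P) forces P = 0.
Unit clause (~T) forces T = 0.
Unit clause (~Q) forces Q = 0.
Unit clause (S) forces S = 1.
Unit clause (~R) forces R = 0.
This assignment satisfies each clause.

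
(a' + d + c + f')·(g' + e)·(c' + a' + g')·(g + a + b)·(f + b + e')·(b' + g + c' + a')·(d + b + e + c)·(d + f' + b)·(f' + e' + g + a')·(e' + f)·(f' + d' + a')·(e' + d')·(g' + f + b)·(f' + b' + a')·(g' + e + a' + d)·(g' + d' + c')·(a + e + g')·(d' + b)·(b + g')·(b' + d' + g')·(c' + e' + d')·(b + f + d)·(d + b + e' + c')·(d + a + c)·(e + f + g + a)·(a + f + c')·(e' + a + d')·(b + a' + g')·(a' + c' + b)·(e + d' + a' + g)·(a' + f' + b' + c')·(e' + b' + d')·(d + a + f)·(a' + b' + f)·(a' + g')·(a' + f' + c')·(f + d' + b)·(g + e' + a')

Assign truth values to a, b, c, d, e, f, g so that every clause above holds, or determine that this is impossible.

a=0, b=1, c=1, d=0, e=1, f=1, g=0

Case g = 0:
Case a = 0:
From the singleton clause (b), b = 1.
Case e = 1:
From the singleton clause (f), f = 1.
From the singleton clause (d'), d = 0.
From the singleton clause (c), c = 1.
Every clause now holds.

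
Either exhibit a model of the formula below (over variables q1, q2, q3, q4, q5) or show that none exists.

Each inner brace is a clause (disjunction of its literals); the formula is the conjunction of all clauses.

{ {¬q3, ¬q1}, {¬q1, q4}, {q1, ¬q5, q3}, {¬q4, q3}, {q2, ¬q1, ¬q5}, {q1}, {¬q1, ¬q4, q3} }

UNSATISFIABLE

The clause (q1) is unit, so q1 = True.
The clause (¬q3) is unit, so q3 = False.
The clause (q4) is unit, so q4 = True.
That conflicts with the unit clause (¬q4).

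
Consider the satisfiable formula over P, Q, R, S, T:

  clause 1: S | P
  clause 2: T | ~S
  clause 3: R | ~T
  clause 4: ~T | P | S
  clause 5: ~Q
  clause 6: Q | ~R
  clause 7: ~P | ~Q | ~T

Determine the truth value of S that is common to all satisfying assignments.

Suppose S = 1.
Unit clause (T) forces T = 1.
Unit clause (R) forces R = 1.
Unit clause (~Q) forces Q = 0.
Now (Q) is unsatisfied and unit — conflict.
So every satisfying assignment has S = False.

False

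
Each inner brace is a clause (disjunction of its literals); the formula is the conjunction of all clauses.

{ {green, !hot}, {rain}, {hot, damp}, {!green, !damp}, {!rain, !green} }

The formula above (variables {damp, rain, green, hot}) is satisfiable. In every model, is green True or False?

False

Suppose green = true.
Unit clause (rain) forces rain = true.
Now (!rain) is unsatisfied and unit — conflict.
So every satisfying assignment has green = False.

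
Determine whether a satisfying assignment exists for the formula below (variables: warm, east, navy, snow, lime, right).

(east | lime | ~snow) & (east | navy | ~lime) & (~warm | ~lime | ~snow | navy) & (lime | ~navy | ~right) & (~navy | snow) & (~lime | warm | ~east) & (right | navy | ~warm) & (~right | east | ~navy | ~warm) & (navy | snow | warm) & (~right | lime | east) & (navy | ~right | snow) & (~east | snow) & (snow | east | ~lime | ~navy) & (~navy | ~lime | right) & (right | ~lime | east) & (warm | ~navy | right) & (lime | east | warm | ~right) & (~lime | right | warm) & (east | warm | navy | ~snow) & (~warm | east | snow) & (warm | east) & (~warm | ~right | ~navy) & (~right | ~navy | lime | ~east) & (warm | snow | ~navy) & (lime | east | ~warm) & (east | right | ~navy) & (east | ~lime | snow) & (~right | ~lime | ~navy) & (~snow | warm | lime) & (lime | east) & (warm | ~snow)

Yes, satisfiable

Try navy = 0.
Try east = 1.
(snow) alone gives snow = 1.
(warm) alone gives warm = 1.
(~lime) alone gives lime = 0.
(right) alone gives right = 1.
Every clause now holds.
A satisfying assignment: warm: 1; east: 1; navy: 0; snow: 1; lime: 0; right: 1.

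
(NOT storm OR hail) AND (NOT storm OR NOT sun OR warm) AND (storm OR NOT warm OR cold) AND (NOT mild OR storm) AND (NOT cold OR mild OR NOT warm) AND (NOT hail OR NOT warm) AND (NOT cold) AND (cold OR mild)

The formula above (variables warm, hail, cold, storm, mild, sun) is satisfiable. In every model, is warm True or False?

Suppose warm = true.
From the singleton clause (NOT hail), hail = false.
From the singleton clause (NOT storm), storm = false.
From the singleton clause (cold), cold = true.
But (NOT cold) is also a unit clause — contradiction.
So every satisfying assignment has warm = False.

False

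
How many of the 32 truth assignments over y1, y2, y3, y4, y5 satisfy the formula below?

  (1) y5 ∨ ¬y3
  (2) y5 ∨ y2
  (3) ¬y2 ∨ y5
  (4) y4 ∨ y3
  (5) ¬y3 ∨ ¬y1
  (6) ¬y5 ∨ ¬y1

6

There are 2^5 = 32 truth assignments over (y1, y2, y3, y4, y5).
Split on y2. With y2 = True, the clauses containing y2 are satisfied and ¬y2 drops from the rest; 3 of the 2^4 = 16 assignments to the other variables satisfy what remains.
With y2 = False, by the same count on the reduced clause set, 3 assignments work.
Total: 3 + 3 = 6.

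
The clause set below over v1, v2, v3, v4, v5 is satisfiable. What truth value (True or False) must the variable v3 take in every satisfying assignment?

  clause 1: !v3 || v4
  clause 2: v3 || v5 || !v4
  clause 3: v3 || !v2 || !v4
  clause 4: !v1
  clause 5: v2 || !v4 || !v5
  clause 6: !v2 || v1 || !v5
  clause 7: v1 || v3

Suppose v3 = false.
Unit clause (!v1) forces v1 = false.
Now (v1) is unsatisfied and unit — conflict.
So every satisfying assignment has v3 = True.

True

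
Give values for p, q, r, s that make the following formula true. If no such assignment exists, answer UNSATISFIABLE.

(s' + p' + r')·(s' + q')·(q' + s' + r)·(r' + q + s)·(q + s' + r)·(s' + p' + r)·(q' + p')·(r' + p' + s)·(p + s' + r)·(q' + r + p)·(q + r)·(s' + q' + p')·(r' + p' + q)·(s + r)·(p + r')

Suppose s = 0.
From the singleton clause (r), r = 1.
From the singleton clause (q), q = 1.
From the singleton clause (p'), p = 0.
Now (p) is unsatisfied and unit — conflict.
So s must be the other value — set s = 1.
From the singleton clause (q'), q = 0.
From the singleton clause (r), r = 1.
From the singleton clause (p'), p = 0.
Now (p) is unsatisfied and unit — conflict.
Either choice for s ends in contradiction.

UNSATISFIABLE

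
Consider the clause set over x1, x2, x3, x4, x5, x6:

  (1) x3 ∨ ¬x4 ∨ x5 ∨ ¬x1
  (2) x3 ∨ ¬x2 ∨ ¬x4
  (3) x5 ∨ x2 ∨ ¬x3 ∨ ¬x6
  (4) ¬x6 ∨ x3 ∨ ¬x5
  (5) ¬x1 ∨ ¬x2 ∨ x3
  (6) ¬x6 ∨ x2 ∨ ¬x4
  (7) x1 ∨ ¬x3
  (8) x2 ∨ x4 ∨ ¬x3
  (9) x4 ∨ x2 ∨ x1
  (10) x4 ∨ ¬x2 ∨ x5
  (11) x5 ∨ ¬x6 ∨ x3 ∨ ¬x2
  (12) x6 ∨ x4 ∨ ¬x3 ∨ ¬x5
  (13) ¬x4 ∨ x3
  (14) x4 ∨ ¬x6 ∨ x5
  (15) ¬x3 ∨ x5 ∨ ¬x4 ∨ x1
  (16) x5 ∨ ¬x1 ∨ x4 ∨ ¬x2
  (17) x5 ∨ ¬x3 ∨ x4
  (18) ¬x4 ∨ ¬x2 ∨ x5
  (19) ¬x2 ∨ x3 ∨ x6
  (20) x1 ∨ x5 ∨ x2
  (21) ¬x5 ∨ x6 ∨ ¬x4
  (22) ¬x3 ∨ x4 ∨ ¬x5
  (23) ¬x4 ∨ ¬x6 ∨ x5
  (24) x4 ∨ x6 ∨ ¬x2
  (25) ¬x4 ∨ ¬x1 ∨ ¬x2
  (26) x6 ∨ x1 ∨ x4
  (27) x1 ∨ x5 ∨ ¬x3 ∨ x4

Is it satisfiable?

Suppose x1 = True.
Suppose x2 = False.
Suppose x6 = False.
Suppose x4 = True.
The clause (x3) is unit, so x3 = True.
The clause (¬x5) is unit, so x5 = False.
This assignment satisfies each clause.
A satisfying assignment: x1: True; x2: False; x3: True; x4: True; x5: False; x6: False.

Satisfiable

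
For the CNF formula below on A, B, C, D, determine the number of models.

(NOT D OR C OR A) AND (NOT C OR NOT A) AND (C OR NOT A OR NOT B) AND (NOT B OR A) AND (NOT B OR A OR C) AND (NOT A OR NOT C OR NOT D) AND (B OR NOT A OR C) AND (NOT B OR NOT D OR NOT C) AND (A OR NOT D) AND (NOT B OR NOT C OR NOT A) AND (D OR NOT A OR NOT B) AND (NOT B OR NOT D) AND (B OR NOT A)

2

There are 2^4 = 16 truth assignments over (A, B, C, D).
Check each against the 13 clauses (columns in the order A, B, C, D):
  F F F F  ✓ satisfies all
  F F F T  ✗ fails (NOT D OR C OR A)
  F F T F  ✓ satisfies all
  F F T T  ✗ fails (A OR NOT D)
  F T F F  ✗ fails (NOT B OR A)
  F T F T  ✗ fails (NOT D OR C OR A)
  F T T F  ✗ fails (NOT B OR A)
  F T T T  ✗ fails (NOT B OR A)
  T F F F  ✗ fails (B OR NOT A OR C)
  T F F T  ✗ fails (B OR NOT A OR C)
  T F T F  ✗ fails (NOT C OR NOT A)
  T F T T  ✗ fails (NOT C OR NOT A)
  T T F F  ✗ fails (C OR NOT A OR NOT B)
  T T F T  ✗ fails (C OR NOT A OR NOT B)
  T T T F  ✗ fails (NOT C OR NOT A)
  T T T T  ✗ fails (NOT C OR NOT A)
2 of the 16 rows are models.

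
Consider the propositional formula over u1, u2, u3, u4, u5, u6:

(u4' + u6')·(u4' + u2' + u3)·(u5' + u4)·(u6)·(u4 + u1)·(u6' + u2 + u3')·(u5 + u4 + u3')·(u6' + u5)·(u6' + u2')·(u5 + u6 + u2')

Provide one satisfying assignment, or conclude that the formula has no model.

UNSATISFIABLE

(u6) alone gives u6 = 1.
(u4') alone gives u4 = 0.
(u5') alone gives u5 = 0.
That conflicts with the unit clause (u5).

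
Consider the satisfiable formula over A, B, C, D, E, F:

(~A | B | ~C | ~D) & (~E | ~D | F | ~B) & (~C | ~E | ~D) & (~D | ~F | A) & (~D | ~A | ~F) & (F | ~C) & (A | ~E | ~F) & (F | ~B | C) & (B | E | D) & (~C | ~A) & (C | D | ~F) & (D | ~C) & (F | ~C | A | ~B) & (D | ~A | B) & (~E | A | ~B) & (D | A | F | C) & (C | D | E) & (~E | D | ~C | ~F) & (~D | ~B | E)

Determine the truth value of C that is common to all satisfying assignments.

Suppose C = 1.
(F) alone gives F = 1.
(~A) alone gives A = 0.
(~D) alone gives D = 0.
But (D) is also a unit clause — contradiction.
So every satisfying assignment has C = False.

False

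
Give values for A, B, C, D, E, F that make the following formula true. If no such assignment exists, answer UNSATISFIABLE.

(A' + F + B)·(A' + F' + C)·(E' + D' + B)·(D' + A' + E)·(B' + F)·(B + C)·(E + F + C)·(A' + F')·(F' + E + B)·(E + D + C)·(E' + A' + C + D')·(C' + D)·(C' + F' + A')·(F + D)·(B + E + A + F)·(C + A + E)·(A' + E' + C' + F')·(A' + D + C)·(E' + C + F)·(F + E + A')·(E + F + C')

Branch on B: set B = 1.
The clause (F) is unit, so F = 1.
The clause (A') is unit, so A = 0.
Branch on C: set C = 0.
The clause (E) is unit, so E = 1.
No clause remains; D is free.

A=0,  B=1,  C=0,  D=0,  E=1,  F=1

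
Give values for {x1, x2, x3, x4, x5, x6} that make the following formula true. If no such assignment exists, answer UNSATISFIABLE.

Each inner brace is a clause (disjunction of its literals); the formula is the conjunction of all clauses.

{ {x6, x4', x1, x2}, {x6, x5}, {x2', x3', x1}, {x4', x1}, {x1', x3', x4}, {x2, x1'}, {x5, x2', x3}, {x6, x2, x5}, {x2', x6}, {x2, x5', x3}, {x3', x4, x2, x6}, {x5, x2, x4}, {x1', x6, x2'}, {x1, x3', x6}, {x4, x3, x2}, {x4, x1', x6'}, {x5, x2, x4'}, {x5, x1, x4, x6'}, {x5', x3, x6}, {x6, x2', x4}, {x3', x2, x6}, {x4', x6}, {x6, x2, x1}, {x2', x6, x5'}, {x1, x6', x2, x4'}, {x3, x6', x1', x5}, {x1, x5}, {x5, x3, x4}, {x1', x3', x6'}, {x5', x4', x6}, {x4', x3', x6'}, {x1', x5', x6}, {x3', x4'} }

x1 ↦ 0,  x2 ↦ 0,  x3 ↦ 1,  x4 ↦ 0,  x5 ↦ 1,  x6 ↦ 1

Suppose x6 = 1.
Suppose x4 = 0.
(x1') alone gives x1 = 0.
(x5) alone gives x5 = 1.
Suppose x2 = 0.
(x3) alone gives x3 = 1.
This assignment satisfies each clause.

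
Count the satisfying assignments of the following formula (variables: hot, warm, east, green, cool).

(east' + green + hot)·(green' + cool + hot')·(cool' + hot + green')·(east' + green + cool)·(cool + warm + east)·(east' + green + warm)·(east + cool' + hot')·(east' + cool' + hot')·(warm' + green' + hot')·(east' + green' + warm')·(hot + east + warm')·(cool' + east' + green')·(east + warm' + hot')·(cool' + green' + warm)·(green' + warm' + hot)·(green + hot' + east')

There are 2^5 = 32 truth assignments over (hot, warm, east, green, cool).
Split on green. With green = 1, the clauses containing green are satisfied and green' drops from the rest; 1 of the 2^4 = 16 assignments to the other variables satisfy what remains.
With green = 0, by the same count on the reduced clause set, 1 assignment works.
(One model: hot=F, warm=F, east=F, green=F, cool=T.)
Total: 1 + 1 = 2.

2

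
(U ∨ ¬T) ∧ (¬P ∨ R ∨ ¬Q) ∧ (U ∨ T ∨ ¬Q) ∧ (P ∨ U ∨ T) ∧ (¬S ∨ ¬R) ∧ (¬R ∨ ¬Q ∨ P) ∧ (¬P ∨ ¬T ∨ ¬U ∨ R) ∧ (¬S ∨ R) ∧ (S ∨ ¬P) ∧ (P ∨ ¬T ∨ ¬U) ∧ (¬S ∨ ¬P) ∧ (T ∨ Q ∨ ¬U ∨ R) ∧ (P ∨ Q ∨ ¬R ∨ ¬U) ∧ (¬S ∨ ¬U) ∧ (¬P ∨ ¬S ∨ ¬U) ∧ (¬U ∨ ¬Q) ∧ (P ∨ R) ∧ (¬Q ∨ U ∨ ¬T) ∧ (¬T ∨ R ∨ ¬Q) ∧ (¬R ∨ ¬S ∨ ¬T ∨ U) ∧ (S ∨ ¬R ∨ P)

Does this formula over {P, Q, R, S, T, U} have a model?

Unsatisfiable

Case U = True:
The clause (¬S) is unit, so S = False.
The clause (¬P) is unit, so P = False.
The clause (¬T) is unit, so T = False.
The clause (¬Q) is unit, so Q = False.
The clause (R) is unit, so R = True.
Now (¬R) is unsatisfied and unit — conflict.
Undo U and try U = False.
The clause (¬T) is unit, so T = False.
The clause (¬Q) is unit, so Q = False.
The clause (P) is unit, so P = True.
The clause (S) is unit, so S = True.
Now (¬S) is unsatisfied and unit — conflict.
Both values of U lead to a conflict.
No assignment satisfies every clause.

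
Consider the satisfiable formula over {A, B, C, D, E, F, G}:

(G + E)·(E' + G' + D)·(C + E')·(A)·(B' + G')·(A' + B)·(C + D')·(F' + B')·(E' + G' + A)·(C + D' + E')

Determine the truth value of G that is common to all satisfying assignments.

False

Suppose G = 1.
(A) alone gives A = 1.
(B') alone gives B = 0.
That conflicts with the unit clause (B).
So every satisfying assignment has G = False.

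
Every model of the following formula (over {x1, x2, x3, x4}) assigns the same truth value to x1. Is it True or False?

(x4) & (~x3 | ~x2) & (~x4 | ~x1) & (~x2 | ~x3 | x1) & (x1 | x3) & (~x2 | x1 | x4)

False

Suppose x1 = 1.
(x4) alone gives x4 = 1.
But (~x4) is also a unit clause — contradiction.
So every satisfying assignment has x1 = False.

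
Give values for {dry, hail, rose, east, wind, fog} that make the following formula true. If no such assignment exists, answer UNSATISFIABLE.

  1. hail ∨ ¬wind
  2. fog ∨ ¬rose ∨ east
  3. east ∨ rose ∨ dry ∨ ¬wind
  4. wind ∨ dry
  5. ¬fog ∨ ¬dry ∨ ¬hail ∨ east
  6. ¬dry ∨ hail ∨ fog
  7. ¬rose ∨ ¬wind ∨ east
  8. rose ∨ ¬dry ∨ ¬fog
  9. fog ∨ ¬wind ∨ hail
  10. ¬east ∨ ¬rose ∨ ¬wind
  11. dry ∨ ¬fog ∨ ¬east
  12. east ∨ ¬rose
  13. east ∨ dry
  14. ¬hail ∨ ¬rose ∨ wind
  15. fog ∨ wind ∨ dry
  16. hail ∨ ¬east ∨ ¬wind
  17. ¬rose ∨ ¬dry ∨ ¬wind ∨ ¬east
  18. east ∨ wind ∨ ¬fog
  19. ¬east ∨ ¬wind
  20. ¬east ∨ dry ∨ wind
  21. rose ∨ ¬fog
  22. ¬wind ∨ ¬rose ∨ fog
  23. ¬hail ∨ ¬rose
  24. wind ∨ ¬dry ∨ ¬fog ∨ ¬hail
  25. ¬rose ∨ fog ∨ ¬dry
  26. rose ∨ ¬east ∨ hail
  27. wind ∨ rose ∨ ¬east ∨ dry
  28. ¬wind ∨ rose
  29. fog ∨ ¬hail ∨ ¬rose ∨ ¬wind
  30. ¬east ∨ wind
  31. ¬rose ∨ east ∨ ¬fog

Branch on hail: set hail = True.
The clause (¬rose) is unit, so rose = False.
The clause (¬fog) is unit, so fog = False.
The clause (¬wind) is unit, so wind = False.
The clause (dry) is unit, so dry = True.
The clause (¬east) is unit, so east = False.
This assignment satisfies each clause.

dry=True,  hail=True,  rose=False,  east=False,  wind=False,  fog=False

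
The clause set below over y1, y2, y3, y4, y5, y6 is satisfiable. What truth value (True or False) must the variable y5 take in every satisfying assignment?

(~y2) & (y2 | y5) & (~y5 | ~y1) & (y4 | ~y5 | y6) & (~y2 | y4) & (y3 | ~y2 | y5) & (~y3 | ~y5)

True

Suppose y5 = 0.
From the singleton clause (~y2), y2 = 0.
Now (y2) is unsatisfied and unit — conflict.
So every satisfying assignment has y5 = True.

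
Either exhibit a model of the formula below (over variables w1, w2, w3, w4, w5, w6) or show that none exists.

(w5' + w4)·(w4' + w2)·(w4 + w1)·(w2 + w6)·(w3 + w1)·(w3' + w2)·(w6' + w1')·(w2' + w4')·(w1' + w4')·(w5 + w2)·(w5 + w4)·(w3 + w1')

Suppose w5 = 0.
(w2) alone gives w2 = 1.
(w4') alone gives w4 = 0.
That conflicts with the unit clause (w4).
So w5 must be the other value — set w5 = 1.
(w4) alone gives w4 = 1.
(w2) alone gives w2 = 1.
That conflicts with the unit clause (w2').
Both values of w5 lead to a conflict.

UNSATISFIABLE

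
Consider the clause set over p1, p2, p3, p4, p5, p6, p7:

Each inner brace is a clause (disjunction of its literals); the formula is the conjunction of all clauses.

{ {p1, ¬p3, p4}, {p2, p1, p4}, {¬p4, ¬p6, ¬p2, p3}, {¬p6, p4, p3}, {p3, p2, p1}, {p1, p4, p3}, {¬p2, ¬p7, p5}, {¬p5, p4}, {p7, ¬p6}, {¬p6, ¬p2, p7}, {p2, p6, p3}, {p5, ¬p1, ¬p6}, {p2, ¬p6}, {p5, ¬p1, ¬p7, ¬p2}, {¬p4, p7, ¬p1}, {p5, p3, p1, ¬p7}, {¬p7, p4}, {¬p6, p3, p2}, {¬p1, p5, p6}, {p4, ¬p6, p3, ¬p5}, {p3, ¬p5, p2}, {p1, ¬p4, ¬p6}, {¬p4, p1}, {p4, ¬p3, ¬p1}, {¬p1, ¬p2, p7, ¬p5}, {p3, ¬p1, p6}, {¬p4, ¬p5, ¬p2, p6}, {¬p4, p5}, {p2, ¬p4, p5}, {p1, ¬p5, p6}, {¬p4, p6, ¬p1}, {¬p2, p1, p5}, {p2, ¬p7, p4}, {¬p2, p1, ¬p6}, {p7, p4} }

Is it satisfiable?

Yes, satisfiable

Branch on p5: set p5 = True.
Unit clause (p4) forces p4 = True.
Unit clause (p1) forces p1 = True.
Unit clause (p7) forces p7 = True.
Unit clause (p6) forces p6 = True.
Unit clause (p2) forces p2 = True.
Unit clause (p3) forces p3 = True.
This assignment satisfies each clause.
A satisfying assignment: p1=True, p2=True, p3=True, p4=True, p5=True, p6=True, p7=True.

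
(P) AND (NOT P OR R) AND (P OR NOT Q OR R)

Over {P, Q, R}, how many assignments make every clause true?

2

There are 2^3 = 8 truth assignments over (P, Q, R).
Check each against the 3 clauses (columns in the order P, Q, R):
  F F F  ✗ fails (P)
  F F T  ✗ fails (P)
  F T F  ✗ fails (P)
  F T T  ✗ fails (P)
  T F F  ✗ fails (NOT P OR R)
  T F T  ✓ satisfies all
  T T F  ✗ fails (NOT P OR R)
  T T T  ✓ satisfies all
2 of the 8 rows are models.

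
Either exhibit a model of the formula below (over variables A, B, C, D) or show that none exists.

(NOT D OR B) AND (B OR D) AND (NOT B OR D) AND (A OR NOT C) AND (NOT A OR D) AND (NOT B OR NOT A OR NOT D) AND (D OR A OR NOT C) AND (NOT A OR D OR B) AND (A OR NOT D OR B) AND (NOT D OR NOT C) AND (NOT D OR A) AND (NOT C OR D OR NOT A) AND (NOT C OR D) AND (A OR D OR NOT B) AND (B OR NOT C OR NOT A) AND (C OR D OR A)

Try D = false.
(B) alone gives B = true.
Now (NOT B) is unsatisfied and unit — conflict.
Backtrack on D: now try D = true.
(B) alone gives B = true.
(NOT A) alone gives A = false.
Now (A) is unsatisfied and unit — conflict.
Neither D = true nor D = false works.

UNSATISFIABLE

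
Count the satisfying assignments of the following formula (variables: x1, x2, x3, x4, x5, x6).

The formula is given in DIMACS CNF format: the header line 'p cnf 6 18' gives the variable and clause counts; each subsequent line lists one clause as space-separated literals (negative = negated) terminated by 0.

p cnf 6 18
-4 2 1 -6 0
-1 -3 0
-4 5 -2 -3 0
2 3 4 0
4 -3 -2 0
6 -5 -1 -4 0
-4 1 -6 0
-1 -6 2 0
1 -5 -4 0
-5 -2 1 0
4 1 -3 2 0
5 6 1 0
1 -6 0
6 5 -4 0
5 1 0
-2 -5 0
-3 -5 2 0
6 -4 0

There are 2^6 = 64 truth assignments over (x1, x2, x3, x4, x5, x6).
Split on x1. With x1 = True, the clauses containing x1 are satisfied and ¬x1 drops from the rest; 3 of the 2^5 = 32 assignments to the other variables satisfy what remains.
With x1 = False, by the same count on the reduced clause set, 0 assignments work.
Total: 3 + 0 = 3.

3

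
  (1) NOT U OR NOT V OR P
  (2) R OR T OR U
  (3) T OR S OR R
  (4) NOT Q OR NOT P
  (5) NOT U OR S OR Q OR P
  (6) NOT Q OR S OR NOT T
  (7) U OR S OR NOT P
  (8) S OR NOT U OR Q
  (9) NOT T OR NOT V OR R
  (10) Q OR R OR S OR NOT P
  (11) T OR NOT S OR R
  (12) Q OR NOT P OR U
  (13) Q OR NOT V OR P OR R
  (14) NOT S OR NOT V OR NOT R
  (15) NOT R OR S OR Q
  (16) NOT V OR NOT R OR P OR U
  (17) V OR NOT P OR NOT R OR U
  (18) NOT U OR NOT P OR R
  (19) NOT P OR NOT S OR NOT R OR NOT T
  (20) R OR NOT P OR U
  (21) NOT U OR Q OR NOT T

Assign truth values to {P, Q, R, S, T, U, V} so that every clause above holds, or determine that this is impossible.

P ↦ false, Q ↦ false, R ↦ true, S ↦ true, T ↦ true, U ↦ false, V ↦ false

Suppose Q = false.
Suppose S = true.
Suppose T = true.
The clause (NOT U) is unit, so U = false.
The clause (NOT P) is unit, so P = false.
Suppose V = false.
No clause remains; R is free.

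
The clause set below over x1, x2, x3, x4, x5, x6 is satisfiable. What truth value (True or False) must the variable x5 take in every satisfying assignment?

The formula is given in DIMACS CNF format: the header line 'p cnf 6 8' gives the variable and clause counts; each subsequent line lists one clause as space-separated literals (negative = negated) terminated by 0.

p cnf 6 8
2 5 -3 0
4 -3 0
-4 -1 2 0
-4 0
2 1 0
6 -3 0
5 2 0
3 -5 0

Suppose x5 = True.
Unit clause (¬x4) forces x4 = False.
Unit clause (¬x3) forces x3 = False.
That conflicts with the unit clause (x3).
So every satisfying assignment has x5 = False.

False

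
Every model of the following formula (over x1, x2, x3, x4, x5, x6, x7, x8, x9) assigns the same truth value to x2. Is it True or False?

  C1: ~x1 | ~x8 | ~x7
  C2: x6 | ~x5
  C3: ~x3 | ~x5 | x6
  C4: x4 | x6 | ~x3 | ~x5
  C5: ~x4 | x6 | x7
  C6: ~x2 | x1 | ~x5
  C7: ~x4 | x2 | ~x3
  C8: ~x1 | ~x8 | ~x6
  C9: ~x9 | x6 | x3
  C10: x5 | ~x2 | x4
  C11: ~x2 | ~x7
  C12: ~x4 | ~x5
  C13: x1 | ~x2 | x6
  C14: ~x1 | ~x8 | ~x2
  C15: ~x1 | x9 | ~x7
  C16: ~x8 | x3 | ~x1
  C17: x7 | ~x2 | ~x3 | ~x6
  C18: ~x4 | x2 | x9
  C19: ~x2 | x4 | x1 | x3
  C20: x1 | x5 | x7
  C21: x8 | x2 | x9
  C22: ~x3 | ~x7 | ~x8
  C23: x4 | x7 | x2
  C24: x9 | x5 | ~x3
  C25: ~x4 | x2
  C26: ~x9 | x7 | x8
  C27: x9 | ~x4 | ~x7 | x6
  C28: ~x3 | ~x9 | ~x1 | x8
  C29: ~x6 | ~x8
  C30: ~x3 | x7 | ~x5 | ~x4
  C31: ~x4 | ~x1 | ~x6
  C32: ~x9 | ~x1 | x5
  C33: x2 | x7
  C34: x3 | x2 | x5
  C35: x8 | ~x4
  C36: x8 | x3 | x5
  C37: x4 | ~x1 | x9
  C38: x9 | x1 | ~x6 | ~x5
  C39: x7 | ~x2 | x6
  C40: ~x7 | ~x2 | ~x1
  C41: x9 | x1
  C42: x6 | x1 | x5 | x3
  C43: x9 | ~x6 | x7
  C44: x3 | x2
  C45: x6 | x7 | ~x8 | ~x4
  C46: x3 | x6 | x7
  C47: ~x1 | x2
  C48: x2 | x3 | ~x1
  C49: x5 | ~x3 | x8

False

Suppose x2 = 1.
(~x7) alone gives x7 = 0.
(x6) alone gives x6 = 1.
(~x3) alone gives x3 = 0.
(~x8) alone gives x8 = 0.
(~x9) alone gives x9 = 0.
That conflicts with the unit clause (x9).
So every satisfying assignment has x2 = False.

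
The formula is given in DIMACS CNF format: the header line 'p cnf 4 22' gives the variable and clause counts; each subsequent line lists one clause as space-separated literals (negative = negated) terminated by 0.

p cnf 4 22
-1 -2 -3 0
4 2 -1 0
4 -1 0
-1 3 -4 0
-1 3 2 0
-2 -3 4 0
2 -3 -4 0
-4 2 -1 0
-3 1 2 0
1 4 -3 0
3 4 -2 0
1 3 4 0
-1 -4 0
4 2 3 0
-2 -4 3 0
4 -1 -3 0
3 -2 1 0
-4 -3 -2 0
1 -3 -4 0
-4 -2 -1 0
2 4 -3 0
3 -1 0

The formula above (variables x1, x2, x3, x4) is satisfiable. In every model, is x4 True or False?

Suppose x4 = False.
(¬x1) alone gives x1 = False.
(¬x3) alone gives x3 = False.
Now (x3) is unsatisfied and unit — conflict.
So every satisfying assignment has x4 = True.

True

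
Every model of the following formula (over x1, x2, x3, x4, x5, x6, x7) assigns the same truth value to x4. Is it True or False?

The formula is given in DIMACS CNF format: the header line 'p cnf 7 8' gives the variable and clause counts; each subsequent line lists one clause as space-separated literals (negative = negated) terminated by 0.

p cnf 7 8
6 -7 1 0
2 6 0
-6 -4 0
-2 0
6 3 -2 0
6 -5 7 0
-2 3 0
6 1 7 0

False

Suppose x4 = True.
(¬x6) alone gives x6 = False.
(x2) alone gives x2 = True.
Now (¬x2) is unsatisfied and unit — conflict.
So every satisfying assignment has x4 = False.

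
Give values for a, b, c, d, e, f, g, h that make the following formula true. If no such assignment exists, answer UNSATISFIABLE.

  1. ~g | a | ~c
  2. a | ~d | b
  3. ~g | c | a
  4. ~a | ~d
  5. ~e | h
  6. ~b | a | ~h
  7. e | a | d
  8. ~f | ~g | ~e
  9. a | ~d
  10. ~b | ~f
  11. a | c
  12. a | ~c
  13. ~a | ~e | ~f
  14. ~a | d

Case a = 0:
Unit clause (~d) forces d = 0.
Unit clause (e) forces e = 1.
Unit clause (h) forces h = 1.
Unit clause (~b) forces b = 0.
Unit clause (c) forces c = 1.
That conflicts with the unit clause (~c).
So a must be the other value — set a = 1.
Unit clause (~d) forces d = 0.
That conflicts with the unit clause (d).
Either choice for a ends in contradiction.

UNSATISFIABLE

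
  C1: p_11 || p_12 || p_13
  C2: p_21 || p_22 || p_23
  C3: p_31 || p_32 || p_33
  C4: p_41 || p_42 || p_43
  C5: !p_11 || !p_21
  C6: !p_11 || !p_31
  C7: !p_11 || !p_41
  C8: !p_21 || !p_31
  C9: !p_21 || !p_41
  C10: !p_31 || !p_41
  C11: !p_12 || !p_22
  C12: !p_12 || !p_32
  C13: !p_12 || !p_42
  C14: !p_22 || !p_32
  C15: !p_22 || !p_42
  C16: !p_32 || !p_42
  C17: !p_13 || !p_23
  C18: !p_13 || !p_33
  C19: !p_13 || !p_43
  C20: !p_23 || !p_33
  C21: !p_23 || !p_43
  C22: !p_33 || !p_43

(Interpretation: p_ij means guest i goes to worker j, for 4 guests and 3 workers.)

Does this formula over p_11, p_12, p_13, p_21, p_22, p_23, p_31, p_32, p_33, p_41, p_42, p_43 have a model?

No

Case p_11 = false:
Case p_12 = true:
(!p_22) alone gives p_22 = false.
(!p_32) alone gives p_32 = false.
(!p_42) alone gives p_42 = false.
Case p_21 = true:
(!p_31) alone gives p_31 = false.
(p_33) alone gives p_33 = true.
(!p_41) alone gives p_41 = false.
(p_43) alone gives p_43 = true.
Now (!p_43) is unsatisfied and unit — conflict.
That branch fails; take p_21 = false instead.
(p_23) alone gives p_23 = true.
(!p_13) alone gives p_13 = false.
(!p_33) alone gives p_33 = false.
(p_31) alone gives p_31 = true.
(!p_41) alone gives p_41 = false.
(p_43) alone gives p_43 = true.
Now (!p_43) is unsatisfied and unit — conflict.
Neither p_21 = true nor p_21 = false works.
That branch fails; take p_12 = false instead.
(p_13) alone gives p_13 = true.
(!p_23) alone gives p_23 = false.
(!p_33) alone gives p_33 = false.
(!p_43) alone gives p_43 = false.
Case p_21 = true:
(!p_31) alone gives p_31 = false.
(p_32) alone gives p_32 = true.
(!p_41) alone gives p_41 = false.
(p_42) alone gives p_42 = true.
Now (!p_42) is unsatisfied and unit — conflict.
That branch fails; take p_21 = false instead.
(p_22) alone gives p_22 = true.
(!p_32) alone gives p_32 = false.
(p_31) alone gives p_31 = true.
(!p_41) alone gives p_41 = false.
(p_42) alone gives p_42 = true.
Now (!p_42) is unsatisfied and unit — conflict.
Neither p_21 = true nor p_21 = false works.
Neither p_12 = true nor p_12 = false works.
That branch fails; take p_11 = true instead.
(!p_21) alone gives p_21 = false.
(!p_31) alone gives p_31 = false.
(!p_41) alone gives p_41 = false.
Case p_22 = true:
(!p_12) alone gives p_12 = false.
(!p_32) alone gives p_32 = false.
(p_33) alone gives p_33 = true.
(!p_42) alone gives p_42 = false.
(p_43) alone gives p_43 = true.
Now (!p_43) is unsatisfied and unit — conflict.
That branch fails; take p_22 = false instead.
(p_23) alone gives p_23 = true.
(!p_13) alone gives p_13 = false.
(!p_33) alone gives p_33 = false.
(p_32) alone gives p_32 = true.
(!p_12) alone gives p_12 = false.
(!p_42) alone gives p_42 = false.
(p_43) alone gives p_43 = true.
Now (!p_43) is unsatisfied and unit — conflict.
Neither p_22 = true nor p_22 = false works.
Neither p_11 = true nor p_11 = false works.
No assignment satisfies every clause.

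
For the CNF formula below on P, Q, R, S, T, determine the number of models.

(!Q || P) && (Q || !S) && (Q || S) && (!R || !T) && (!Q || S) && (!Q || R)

1

There are 2^5 = 32 truth assignments over (P, Q, R, S, T).
Split on T. With T = true, the clauses containing T are satisfied and !T drops from the rest; 0 of the 2^4 = 16 assignments to the other variables satisfy what remains.
With T = false, by the same count on the reduced clause set, 1 assignment works.
(One model: P=T, Q=T, R=T, S=T, T=F.)
Total: 0 + 1 = 1.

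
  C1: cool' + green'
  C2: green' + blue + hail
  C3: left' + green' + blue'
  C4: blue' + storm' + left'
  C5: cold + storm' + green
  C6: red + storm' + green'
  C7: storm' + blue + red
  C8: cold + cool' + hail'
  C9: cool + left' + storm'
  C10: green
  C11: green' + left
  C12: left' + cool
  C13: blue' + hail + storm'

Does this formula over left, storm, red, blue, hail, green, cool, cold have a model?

No

(green) alone gives green = 1.
(cool') alone gives cool = 0.
(left) alone gives left = 1.
That conflicts with the unit clause (left').
No assignment satisfies every clause.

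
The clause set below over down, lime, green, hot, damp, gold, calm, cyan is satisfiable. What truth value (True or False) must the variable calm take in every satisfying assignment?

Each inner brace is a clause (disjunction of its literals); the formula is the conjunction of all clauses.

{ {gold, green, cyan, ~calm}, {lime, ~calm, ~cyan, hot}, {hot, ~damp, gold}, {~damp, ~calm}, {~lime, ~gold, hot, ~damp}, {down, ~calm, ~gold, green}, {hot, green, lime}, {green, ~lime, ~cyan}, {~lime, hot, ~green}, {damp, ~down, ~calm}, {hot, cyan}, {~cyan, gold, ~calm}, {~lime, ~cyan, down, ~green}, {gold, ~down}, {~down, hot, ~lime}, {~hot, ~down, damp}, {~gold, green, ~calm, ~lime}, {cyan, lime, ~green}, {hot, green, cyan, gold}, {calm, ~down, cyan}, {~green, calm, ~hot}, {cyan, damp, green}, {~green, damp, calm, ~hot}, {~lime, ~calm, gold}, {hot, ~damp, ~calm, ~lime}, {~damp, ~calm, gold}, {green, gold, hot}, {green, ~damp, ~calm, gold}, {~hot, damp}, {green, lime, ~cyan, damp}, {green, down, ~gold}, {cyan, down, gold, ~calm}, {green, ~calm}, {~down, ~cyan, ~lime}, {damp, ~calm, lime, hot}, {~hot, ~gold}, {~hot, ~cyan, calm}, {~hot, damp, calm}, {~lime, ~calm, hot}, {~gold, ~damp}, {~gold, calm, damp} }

Suppose calm = 1.
Unit clause (~damp) forces damp = 0.
Unit clause (~down) forces down = 0.
Unit clause (~hot) forces hot = 0.
Unit clause (cyan) forces cyan = 1.
Unit clause (lime) forces lime = 1.
Now (~lime) is unsatisfied and unit — conflict.
So every satisfying assignment has calm = False.

False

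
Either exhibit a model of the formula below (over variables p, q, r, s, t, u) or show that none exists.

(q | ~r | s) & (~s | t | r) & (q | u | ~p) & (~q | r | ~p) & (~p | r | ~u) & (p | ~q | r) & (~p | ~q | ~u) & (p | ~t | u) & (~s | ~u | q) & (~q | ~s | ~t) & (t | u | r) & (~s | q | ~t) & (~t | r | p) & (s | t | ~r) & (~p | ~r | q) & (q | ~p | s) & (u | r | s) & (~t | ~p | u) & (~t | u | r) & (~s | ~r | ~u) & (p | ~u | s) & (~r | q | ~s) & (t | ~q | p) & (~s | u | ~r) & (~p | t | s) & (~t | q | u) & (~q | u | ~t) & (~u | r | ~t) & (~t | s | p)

UNSATISFIABLE

Try q = 1.
Try r = 1.
Try p = 0.
From the singleton clause (t), t = 1.
From the singleton clause (u), u = 1.
From the singleton clause (~s), s = 0.
That conflicts with the unit clause (s).
That branch fails; take p = 1 instead.
From the singleton clause (~u), u = 0.
From the singleton clause (~t), t = 0.
From the singleton clause (s), s = 1.
That conflicts with the unit clause (~s).
Both values of p lead to a conflict.
That branch fails; take r = 0 instead.
From the singleton clause (~p), p = 0.
That conflicts with the unit clause (p).
Both values of r lead to a conflict.
That branch fails; take q = 0 instead.
Try r = 0.
Try s = 0.
From the singleton clause (~p), p = 0.
From the singleton clause (~t), t = 0.
From the singleton clause (u), u = 1.
That conflicts with the unit clause (~u).
That branch fails; take s = 1 instead.
From the singleton clause (t), t = 1.
That conflicts with the unit clause (~t).
Both values of s lead to a conflict.
That branch fails; take r = 1 instead.
From the singleton clause (s), s = 1.
That conflicts with the unit clause (~s).
Both values of r lead to a conflict.
Both values of q lead to a conflict.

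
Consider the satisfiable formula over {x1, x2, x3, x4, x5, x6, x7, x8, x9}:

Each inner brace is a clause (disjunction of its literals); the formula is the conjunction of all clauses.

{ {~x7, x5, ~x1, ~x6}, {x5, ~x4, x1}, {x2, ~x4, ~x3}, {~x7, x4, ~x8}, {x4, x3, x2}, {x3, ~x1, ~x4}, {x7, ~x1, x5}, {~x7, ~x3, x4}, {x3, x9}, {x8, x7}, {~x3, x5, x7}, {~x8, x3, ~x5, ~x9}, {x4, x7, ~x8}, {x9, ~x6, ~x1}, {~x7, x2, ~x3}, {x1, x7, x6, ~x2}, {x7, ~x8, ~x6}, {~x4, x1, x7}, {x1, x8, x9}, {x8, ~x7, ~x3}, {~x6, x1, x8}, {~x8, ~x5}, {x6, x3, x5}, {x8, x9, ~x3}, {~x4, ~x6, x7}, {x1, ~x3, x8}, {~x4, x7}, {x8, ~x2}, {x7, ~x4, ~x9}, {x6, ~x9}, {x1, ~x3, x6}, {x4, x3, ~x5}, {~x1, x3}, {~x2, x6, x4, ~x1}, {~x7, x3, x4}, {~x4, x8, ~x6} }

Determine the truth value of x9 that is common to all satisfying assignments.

Suppose x9 = 1.
(x6) alone gives x6 = 1.
Case x8 = 1:
(x7) alone gives x7 = 1.
(x4) alone gives x4 = 1.
(~x5) alone gives x5 = 0.
(~x1) alone gives x1 = 0.
Now (x1) is unsatisfied and unit — conflict.
So x8 must be the other value — set x8 = 0.
(x7) alone gives x7 = 1.
(~x3) alone gives x3 = 0.
(x1) alone gives x1 = 1.
Now (~x1) is unsatisfied and unit — conflict.
Both values of x8 lead to a conflict.
So every satisfying assignment has x9 = False.

False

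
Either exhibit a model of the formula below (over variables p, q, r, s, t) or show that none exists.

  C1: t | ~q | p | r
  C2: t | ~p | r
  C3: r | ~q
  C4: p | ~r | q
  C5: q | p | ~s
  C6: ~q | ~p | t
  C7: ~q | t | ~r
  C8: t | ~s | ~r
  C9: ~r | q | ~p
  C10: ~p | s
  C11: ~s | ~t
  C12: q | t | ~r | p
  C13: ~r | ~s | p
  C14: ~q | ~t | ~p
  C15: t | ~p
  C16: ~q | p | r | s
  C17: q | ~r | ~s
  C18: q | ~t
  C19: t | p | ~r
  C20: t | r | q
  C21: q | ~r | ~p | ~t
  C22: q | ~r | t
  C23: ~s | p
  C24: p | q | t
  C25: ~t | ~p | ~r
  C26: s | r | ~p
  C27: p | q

Try r = 1.
Try p = 0.
Unit clause (q) forces q = 1.
Unit clause (t) forces t = 1.
Unit clause (~s) forces s = 0.
Every clause now holds.

p=0,  q=1,  r=1,  s=0,  t=1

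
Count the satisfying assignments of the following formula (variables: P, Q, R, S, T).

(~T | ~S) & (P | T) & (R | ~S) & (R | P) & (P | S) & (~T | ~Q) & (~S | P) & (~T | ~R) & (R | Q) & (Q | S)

4

There are 2^5 = 32 truth assignments over (P, Q, R, S, T).
Split on Q. With Q = 1, the clauses containing Q are satisfied and ~Q drops from the rest; 3 of the 2^4 = 16 assignments to the other variables satisfy what remains.
With Q = 0, by the same count on the reduced clause set, 1 assignment works.
(One model: P=T, Q=F, R=T, S=T, T=F.)
Total: 3 + 1 = 4.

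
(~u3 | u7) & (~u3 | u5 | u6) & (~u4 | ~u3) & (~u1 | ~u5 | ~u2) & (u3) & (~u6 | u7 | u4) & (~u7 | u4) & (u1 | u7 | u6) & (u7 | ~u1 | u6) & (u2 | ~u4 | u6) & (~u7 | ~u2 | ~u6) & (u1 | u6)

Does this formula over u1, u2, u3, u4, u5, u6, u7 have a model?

No

(u3) alone gives u3 = 1.
(u7) alone gives u7 = 1.
(~u4) alone gives u4 = 0.
Now (u4) is unsatisfied and unit — conflict.
No assignment satisfies every clause.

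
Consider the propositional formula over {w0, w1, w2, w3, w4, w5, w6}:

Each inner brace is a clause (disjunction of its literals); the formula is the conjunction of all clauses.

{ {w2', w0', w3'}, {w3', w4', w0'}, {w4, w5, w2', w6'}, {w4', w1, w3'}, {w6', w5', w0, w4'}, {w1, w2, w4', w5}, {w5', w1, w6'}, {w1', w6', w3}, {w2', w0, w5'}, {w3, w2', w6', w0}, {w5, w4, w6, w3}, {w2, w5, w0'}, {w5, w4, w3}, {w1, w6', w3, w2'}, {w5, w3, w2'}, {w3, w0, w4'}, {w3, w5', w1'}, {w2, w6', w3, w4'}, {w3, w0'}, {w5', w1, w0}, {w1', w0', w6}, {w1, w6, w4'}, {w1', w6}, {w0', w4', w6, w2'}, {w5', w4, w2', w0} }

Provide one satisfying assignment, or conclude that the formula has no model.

Branch on w3: set w3 = 1.
Branch on w2: set w2 = 0.
Branch on w4: set w4 = 0.
Branch on w5: set w5 = 0.
From the singleton clause (w0'), w0 = 0.
Branch on w1: set w1 = 1.
From the singleton clause (w6), w6 = 1.
Every clause now holds.

w0: 0; w1: 1; w2: 0; w3: 1; w4: 0; w5: 0; w6: 1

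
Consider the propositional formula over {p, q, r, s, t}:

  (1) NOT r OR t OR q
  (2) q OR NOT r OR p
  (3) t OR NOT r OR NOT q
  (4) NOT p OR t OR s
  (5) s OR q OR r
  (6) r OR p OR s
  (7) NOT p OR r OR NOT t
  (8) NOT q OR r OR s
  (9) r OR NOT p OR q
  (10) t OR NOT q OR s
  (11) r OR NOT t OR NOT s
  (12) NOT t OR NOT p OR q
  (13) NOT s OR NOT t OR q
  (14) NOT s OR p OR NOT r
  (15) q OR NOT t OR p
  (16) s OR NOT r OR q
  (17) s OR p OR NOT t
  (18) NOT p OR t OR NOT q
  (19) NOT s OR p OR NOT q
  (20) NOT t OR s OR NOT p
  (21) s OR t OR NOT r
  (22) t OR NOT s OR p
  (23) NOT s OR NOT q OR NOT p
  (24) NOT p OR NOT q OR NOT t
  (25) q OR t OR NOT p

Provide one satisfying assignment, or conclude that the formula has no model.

Suppose r = false.
Suppose s = true.
From the singleton clause (NOT t), t = false.
From the singleton clause (p), p = true.
From the singleton clause (q), q = true.
That conflicts with the unit clause (NOT q).
So s must be the other value — set s = false.
From the singleton clause (q), q = true.
That conflicts with the unit clause (NOT q).
Neither s = true nor s = false works.
So r must be the other value — set r = true.
Suppose t = true.
Suppose q = true.
From the singleton clause (NOT p), p = false.
From the singleton clause (NOT s), s = false.
That conflicts with the unit clause (s).
So q must be the other value — set q = false.
From the singleton clause (p), p = true.
That conflicts with the unit clause (NOT p).
Neither q = true nor q = false works.
So t must be the other value — set t = false.
From the singleton clause (q), q = true.
That conflicts with the unit clause (NOT q).
Neither t = true nor t = false works.
Neither r = true nor r = false works.

UNSATISFIABLE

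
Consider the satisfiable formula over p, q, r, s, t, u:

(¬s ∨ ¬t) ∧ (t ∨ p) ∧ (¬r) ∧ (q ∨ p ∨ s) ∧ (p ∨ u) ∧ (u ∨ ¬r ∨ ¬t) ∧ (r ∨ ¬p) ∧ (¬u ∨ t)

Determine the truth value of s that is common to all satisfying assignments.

False

Suppose s = True.
Unit clause (¬t) forces t = False.
Unit clause (p) forces p = True.
Unit clause (¬r) forces r = False.
Now (r) is unsatisfied and unit — conflict.
So every satisfying assignment has s = False.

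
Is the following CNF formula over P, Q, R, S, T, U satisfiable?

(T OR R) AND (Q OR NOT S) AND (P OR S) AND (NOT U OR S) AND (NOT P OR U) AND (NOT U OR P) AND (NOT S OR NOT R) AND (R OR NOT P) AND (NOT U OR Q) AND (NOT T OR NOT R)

Branch on T: set T = true.
The clause (NOT R) is unit, so R = false.
The clause (NOT P) is unit, so P = false.
The clause (S) is unit, so S = true.
The clause (Q) is unit, so Q = true.
The clause (NOT U) is unit, so U = false.
Every clause now holds.
A satisfying assignment: P: false; Q: true; R: false; S: true; T: true; U: false.

Satisfiable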